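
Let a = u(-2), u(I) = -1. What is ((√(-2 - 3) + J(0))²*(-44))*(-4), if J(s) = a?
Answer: 176*(1 - I*√5)² ≈ -704.0 - 787.1*I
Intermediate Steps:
a = -1
J(s) = -1
((√(-2 - 3) + J(0))²*(-44))*(-4) = ((√(-2 - 3) - 1)²*(-44))*(-4) = ((√(-5) - 1)²*(-44))*(-4) = ((I*√5 - 1)²*(-44))*(-4) = ((-1 + I*√5)²*(-44))*(-4) = -44*(-1 + I*√5)²*(-4) = 176*(-1 + I*√5)²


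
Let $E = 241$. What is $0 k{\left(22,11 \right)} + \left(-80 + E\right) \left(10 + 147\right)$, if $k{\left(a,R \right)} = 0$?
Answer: $25277$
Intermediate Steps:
$0 k{\left(22,11 \right)} + \left(-80 + E\right) \left(10 + 147\right) = 0 \cdot 0 + \left(-80 + 241\right) \left(10 + 147\right) = 0 + 161 \cdot 157 = 0 + 25277 = 25277$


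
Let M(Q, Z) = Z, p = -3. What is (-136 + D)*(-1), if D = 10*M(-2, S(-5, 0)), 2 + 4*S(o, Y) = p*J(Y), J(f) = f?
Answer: 141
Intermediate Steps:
S(o, Y) = -1/2 - 3*Y/4 (S(o, Y) = -1/2 + (-3*Y)/4 = -1/2 - 3*Y/4)
D = -5 (D = 10*(-1/2 - 3/4*0) = 10*(-1/2 + 0) = 10*(-1/2) = -5)
(-136 + D)*(-1) = (-136 - 5)*(-1) = -141*(-1) = 141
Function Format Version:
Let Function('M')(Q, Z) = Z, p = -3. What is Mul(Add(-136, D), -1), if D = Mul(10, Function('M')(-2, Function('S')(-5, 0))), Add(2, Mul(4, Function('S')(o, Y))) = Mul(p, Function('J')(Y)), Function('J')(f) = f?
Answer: 141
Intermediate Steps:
Function('S')(o, Y) = Add(Rational(-1, 2), Mul(Rational(-3, 4), Y)) (Function('S')(o, Y) = Add(Rational(-1, 2), Mul(Rational(1, 4), Mul(-3, Y))) = Add(Rational(-1, 2), Mul(Rational(-3, 4), Y)))
D = -5 (D = Mul(10, Add(Rational(-1, 2), Mul(Rational(-3, 4), 0))) = Mul(10, Add(Rational(-1, 2), 0)) = Mul(10, Rational(-1, 2)) = -5)
Mul(Add(-136, D), -1) = Mul(Add(-136, -5), -1) = Mul(-141, -1) = 141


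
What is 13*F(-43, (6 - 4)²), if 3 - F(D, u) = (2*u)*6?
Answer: -585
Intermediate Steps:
F(D, u) = 3 - 12*u (F(D, u) = 3 - 2*u*6 = 3 - 12*u)
13*F(-43, (6 - 4)²) = 13*(3 - 12*(6 - 4)²) = 13*(3 - 12*2²) = 13*(3 - 12*4) = 13*(3 - 48) = 13*(-45) = -585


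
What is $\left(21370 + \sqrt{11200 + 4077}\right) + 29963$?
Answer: $51333 + \sqrt{15277} \approx 51457.0$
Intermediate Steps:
$\left(21370 + \sqrt{11200 + 4077}\right) + 29963 = \left(21370 + \sqrt{15277}\right) + 29963 = 51333 + \sqrt{15277}$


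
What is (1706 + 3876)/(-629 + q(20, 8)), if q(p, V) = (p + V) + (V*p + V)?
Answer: -5582/433 ≈ -12.891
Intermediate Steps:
q(p, V) = p + 2*V + V*p (q(p, V) = (V + p) + (V + V*p) = p + 2*V + V*p)
(1706 + 3876)/(-629 + q(20, 8)) = (1706 + 3876)/(-629 + (20 + 2*8 + 8*20)) = 5582/(-629 + (20 + 16 + 160)) = 5582/(-629 + 196) = 5582/(-433) = 5582*(-1/433) = -5582/433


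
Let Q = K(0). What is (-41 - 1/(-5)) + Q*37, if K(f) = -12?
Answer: -2424/5 ≈ -484.80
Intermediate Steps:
Q = -12
(-41 - 1/(-5)) + Q*37 = (-41 - 1/(-5)) - 12*37 = (-41 - 1*(-⅕)) - 444 = (-41 + ⅕) - 444 = -204/5 - 444 = -2424/5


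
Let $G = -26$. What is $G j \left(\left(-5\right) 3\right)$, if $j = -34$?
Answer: $-13260$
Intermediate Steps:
$G j \left(\left(-5\right) 3\right) = \left(-26\right) \left(-34\right) \left(\left(-5\right) 3\right) = 884 \left(-15\right) = -13260$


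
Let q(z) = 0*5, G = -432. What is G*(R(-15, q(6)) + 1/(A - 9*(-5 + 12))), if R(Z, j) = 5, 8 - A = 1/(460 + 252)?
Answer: -84280176/39161 ≈ -2152.1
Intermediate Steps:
q(z) = 0
A = 5695/712 (A = 8 - 1/(460 + 252) = 8 - 1/712 = 5695/712 ≈ 7.9986)
G*(R(-15, q(6)) + 1/(A - 9*(-5 + 12))) = -432*(5 + 1/(5695/712 - 9*(-5 + 12))) = -432*(5 + 1/(5695/712 - 9*7)) = -432*(5 + 1/(5695/712 - 63)) = -432*(5 + 1/(-39161/712)) = -432*(5 - 712/39161) = -432*195093/39161 = -84280176/39161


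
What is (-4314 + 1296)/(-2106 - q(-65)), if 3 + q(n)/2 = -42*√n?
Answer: 2515/1932 + 503*I*√65/9660 ≈ 1.3018 + 0.41981*I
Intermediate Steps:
q(n) = -6 - 84*√n (q(n) = -6 + 2*(-42*√n) = -6 - 84*√n)
(-4314 + 1296)/(-2106 - q(-65)) = (-4314 + 1296)/(-2106 - (-6 - 84*I*√65)) = -3018/(-2106 - (-6 - 84*I*√65)) = -3018/(-2106 + (6 + 84*I*√65)) = -3018/(-2100 + 84*I*√65)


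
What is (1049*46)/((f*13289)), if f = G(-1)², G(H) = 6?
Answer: 24127/239202 ≈ 0.10086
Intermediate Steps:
f = 36 (f = 6² = 36)
(1049*46)/((f*13289)) = (1049*46)/((36*13289)) = 48254/478404 = 48254*(1/478404) = 24127/239202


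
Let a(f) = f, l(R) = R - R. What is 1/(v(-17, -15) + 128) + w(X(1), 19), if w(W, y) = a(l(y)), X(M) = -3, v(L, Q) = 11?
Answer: 1/139 ≈ 0.0071942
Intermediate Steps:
l(R) = 0
w(W, y) = 0
1/(v(-17, -15) + 128) + w(X(1), 19) = 1/(11 + 128) + 0 = 1/139 + 0 = 1/139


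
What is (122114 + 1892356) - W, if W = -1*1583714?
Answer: 3598184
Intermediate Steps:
W = -1583714
(122114 + 1892356) - W = (122114 + 1892356) - 1*(-1583714) = 2014470 + 1583714 = 3598184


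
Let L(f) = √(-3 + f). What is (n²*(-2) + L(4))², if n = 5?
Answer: 2401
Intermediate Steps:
(n²*(-2) + L(4))² = (5²*(-2) + √(-3 + 4))² = (25*(-2) + √1)² = (-50 + 1)² = (-49)² = 2401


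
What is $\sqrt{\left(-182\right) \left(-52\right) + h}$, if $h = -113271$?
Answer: $i \sqrt{103807} \approx 322.19 i$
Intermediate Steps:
$\sqrt{\left(-182\right) \left(-52\right) + h} = \sqrt{\left(-182\right) \left(-52\right) - 113271} = \sqrt{9464 - 113271} = \sqrt{-103807} = i \sqrt{103807}$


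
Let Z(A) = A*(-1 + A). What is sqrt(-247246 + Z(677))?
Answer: 7*sqrt(4294) ≈ 458.70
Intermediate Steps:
sqrt(-247246 + Z(677)) = sqrt(-247246 + 677*(-1 + 677)) = sqrt(-247246 + 677*676) = sqrt(-247246 + 457652) = sqrt(210406) = 7*sqrt(4294)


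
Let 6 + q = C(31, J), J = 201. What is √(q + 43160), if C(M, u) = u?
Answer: √43355 ≈ 208.22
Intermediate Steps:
q = 195 (q = -6 + 201 = 195)
√(q + 43160) = √(195 + 43160) = √43355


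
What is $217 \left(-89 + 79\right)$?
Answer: $-2170$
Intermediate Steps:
$217 \left(-89 + 79\right) = 217 \left(-10\right) = -2170$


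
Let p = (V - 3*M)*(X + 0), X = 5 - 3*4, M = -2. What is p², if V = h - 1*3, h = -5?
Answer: 196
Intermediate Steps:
V = -8 (V = -5 - 1*3 = -5 - 3 = -8)
X = -7 (X = 5 - 12 = -7)
p = 14 (p = (-8 - 3*(-2))*(-7 + 0) = (-8 + 6)*(-7) = -2*(-7) = 14)
p² = 14² = 196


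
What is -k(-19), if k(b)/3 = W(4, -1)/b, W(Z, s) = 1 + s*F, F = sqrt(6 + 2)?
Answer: 3/19 - 6*sqrt(2)/19 ≈ -0.28870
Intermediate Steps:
F = 2*sqrt(2) (F = sqrt(8) = 2*sqrt(2) ≈ 2.8284)
W(Z, s) = 1 + 2*s*sqrt(2) (W(Z, s) = 1 + s*(2*sqrt(2)) = 1 + 2*s*sqrt(2))
k(b) = 3*(1 - 2*sqrt(2))/b (k(b) = 3*((1 + 2*(-1)*sqrt(2))/b) = 3*((1 - 2*sqrt(2))/b) = 3*(1 - 2*sqrt(2))/b)
-k(-19) = -3*(1 - 2*sqrt(2))/(-19) = -3*(-1)*(1 - 2*sqrt(2))/19 = -(-3/19 + 6*sqrt(2)/19) = 3/19 - 6*sqrt(2)/19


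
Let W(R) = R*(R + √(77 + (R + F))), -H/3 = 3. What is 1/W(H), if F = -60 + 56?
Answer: ⅑ ≈ 0.11111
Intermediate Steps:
H = -9 (H = -3*3 = -9)
F = -4
W(R) = R*(R + √(73 + R)) (W(R) = R*(R + √(77 + (R - 4))) = R*(R + √(77 + (-4 + R))) = R*(R + √(73 + R)))
1/W(H) = 1/(-9*(-9 + √(73 - 9))) = 1/(-9*(-9 + √64)) = 1/(-9*(-9 + 8)) = 1/(-9*(-1)) = 1/9 = ⅑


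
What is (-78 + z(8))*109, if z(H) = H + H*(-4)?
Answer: -11118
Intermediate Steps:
z(H) = -3*H (z(H) = H - 4*H = -3*H)
(-78 + z(8))*109 = (-78 - 3*8)*109 = (-78 - 24)*109 = -102*109 = -11118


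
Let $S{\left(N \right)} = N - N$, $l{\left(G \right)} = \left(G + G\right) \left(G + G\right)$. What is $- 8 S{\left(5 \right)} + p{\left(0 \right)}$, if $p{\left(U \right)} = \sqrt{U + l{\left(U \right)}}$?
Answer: $0$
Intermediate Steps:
$l{\left(G \right)} = 4 G^{2}$ ($l{\left(G \right)} = 2 G 2 G = 4 G^{2}$)
$p{\left(U \right)} = \sqrt{U + 4 U^{2}}$
$S{\left(N \right)} = 0$
$- 8 S{\left(5 \right)} + p{\left(0 \right)} = \left(-8\right) 0 + \sqrt{0 \left(1 + 4 \cdot 0\right)} = 0 + \sqrt{0 \left(1 + 0\right)} = 0 + \sqrt{0 \cdot 1} = 0 + \sqrt{0} = 0 + 0 = 0$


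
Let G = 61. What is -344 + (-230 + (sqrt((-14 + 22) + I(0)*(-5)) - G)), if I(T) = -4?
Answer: -635 + 2*sqrt(7) ≈ -629.71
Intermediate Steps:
-344 + (-230 + (sqrt((-14 + 22) + I(0)*(-5)) - G)) = -344 + (-230 + (sqrt((-14 + 22) - 4*(-5)) - 1*61)) = -344 + (-230 + (sqrt(8 + 20) - 61)) = -344 + (-230 + (sqrt(28) - 61)) = -344 + (-230 + (2*sqrt(7) - 61)) = -344 + (-230 + (-61 + 2*sqrt(7))) = -344 + (-291 + 2*sqrt(7)) = -635 + 2*sqrt(7)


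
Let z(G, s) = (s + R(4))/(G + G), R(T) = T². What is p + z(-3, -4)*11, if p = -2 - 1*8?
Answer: -32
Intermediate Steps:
z(G, s) = (16 + s)/(2*G) (z(G, s) = (s + 4²)/(G + G) = (s + 16)/((2*G)) = (16 + s)*(1/(2*G)) = (16 + s)/(2*G))
p = -10 (p = -2 - 8 = -10)
p + z(-3, -4)*11 = -10 + ((½)*(16 - 4)/(-3))*11 = -10 + ((½)*(-⅓)*12)*11 = -10 - 2*11 = -10 - 22 = -32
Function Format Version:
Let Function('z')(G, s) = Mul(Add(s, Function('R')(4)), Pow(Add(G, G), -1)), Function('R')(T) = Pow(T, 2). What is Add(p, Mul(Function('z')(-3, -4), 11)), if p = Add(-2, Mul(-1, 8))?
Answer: -32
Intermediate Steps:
Function('z')(G, s) = Mul(Rational(1, 2), Pow(G, -1), Add(16, s)) (Function('z')(G, s) = Mul(Add(s, Pow(4, 2)), Pow(Add(G, G), -1)) = Mul(Add(s, 16), Pow(Mul(2, G), -1)) = Mul(Add(16, s), Mul(Rational(1, 2), Pow(G, -1))) = Mul(Rational(1, 2), Pow(G, -1), Add(16, s)))
p = -10 (p = Add(-2, -8) = -10)
Add(p, Mul(Function('z')(-3, -4), 11)) = Add(-10, Mul(Mul(Rational(1, 2), Pow(-3, -1), Add(16, -4)), 11)) = Add(-10, Mul(Mul(Rational(1, 2), Rational(-1, 3), 12), 11)) = Add(-10, Mul(-2, 11)) = Add(-10, -22) = -32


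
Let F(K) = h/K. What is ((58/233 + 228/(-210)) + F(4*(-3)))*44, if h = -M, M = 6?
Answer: -120846/8155 ≈ -14.819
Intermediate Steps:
h = -6 (h = -1*6 = -6)
F(K) = -6/K
((58/233 + 228/(-210)) + F(4*(-3)))*44 = ((58/233 + 228/(-210)) - 6/(4*(-3)))*44 = ((58*(1/233) + 228*(-1/210)) - 6/(-12))*44 = ((58/233 - 38/35) - 6*(-1/12))*44 = (-6824/8155 + 1/2)*44 = -5493/16310*44 = -120846/8155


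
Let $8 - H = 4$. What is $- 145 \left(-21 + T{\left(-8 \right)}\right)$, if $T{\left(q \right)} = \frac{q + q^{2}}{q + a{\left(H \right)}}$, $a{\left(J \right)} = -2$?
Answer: $3857$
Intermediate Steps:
$H = 4$ ($H = 8 - 4 = 4$)
$T{\left(q \right)} = \frac{q + q^{2}}{-2 + q}$ ($T{\left(q \right)} = \frac{q + q^{2}}{q - 2} = \frac{q + q^{2}}{-2 + q}$)
$- 145 \left(-21 + T{\left(-8 \right)}\right) = - 145 \left(-21 - \frac{8 \left(1 - 8\right)}{-2 - 8}\right) = - 145 \left(-21 - 8 \frac{1}{-10} \left(-7\right)\right) = - 145 \left(-21 - \left(- \frac{4}{5}\right) \left(-7\right)\right) = - 145 \left(-21 - \frac{28}{5}\right) = \left(-145\right) \left(- \frac{133}{5}\right) = 3857$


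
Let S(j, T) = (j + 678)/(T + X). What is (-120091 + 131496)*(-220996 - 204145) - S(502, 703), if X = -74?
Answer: -3049853124225/629 ≈ -4.8487e+9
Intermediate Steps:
S(j, T) = (678 + j)/(-74 + T) (S(j, T) = (j + 678)/(T - 74) = (678 + j)/(-74 + T))
(-120091 + 131496)*(-220996 - 204145) - S(502, 703) = (-120091 + 131496)*(-220996 - 204145) - (678 + 502)/(-74 + 703) = 11405*(-425141) - 1180/629 = -4848733105 - 1180/629 = -3049853124225/629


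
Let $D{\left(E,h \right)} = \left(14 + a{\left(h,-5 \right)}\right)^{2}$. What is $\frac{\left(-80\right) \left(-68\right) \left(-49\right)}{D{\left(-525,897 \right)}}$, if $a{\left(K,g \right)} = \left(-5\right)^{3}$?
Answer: $- \frac{266560}{12321} \approx -21.635$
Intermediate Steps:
$a{\left(K,g \right)} = -125$
$D{\left(E,h \right)} = 12321$ ($D{\left(E,h \right)} = \left(14 - 125\right)^{2} = \left(-111\right)^{2} = 12321$)
$\frac{\left(-80\right) \left(-68\right) \left(-49\right)}{D{\left(-525,897 \right)}} = \frac{\left(-80\right) \left(-68\right) \left(-49\right)}{12321} = 5440 \left(-49\right) \frac{1}{12321} = \left(-266560\right) \frac{1}{12321} = - \frac{266560}{12321}$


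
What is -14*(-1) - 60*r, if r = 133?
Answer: -7966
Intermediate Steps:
-14*(-1) - 60*r = -14*(-1) - 60*133 = 14 - 7980 = -7966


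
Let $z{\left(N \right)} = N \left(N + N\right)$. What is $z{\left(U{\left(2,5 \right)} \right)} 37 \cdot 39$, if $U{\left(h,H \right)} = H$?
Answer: $72150$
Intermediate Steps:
$z{\left(N \right)} = 2 N^{2}$ ($z{\left(N \right)} = N 2 N = 2 N^{2}$)
$z{\left(U{\left(2,5 \right)} \right)} 37 \cdot 39 = 2 \cdot 5^{2} \cdot 37 \cdot 39 = 2 \cdot 25 \cdot 37 \cdot 39 = 50 \cdot 37 \cdot 39 = 1850 \cdot 39 = 72150$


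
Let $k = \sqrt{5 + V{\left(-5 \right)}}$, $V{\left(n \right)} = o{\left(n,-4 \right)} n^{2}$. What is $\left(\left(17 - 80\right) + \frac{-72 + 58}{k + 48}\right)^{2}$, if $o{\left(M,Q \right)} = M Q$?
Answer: $\frac{265268389}{66049} - \frac{65148 \sqrt{505}}{66049} \approx 3994.1$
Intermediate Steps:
$V{\left(n \right)} = - 4 n^{3}$ ($V{\left(n \right)} = n \left(-4\right) n^{2} = - 4 n n^{2} = - 4 n^{3}$)
$k = \sqrt{505}$ ($k = \sqrt{5 - 4 \left(-5\right)^{3}} = \sqrt{5 - -500} = \sqrt{5 + 500} = \sqrt{505} \approx 22.472$)
$\left(\left(17 - 80\right) + \frac{-72 + 58}{k + 48}\right)^{2} = \left(\left(17 - 80\right) + \frac{-72 + 58}{\sqrt{505} + 48}\right)^{2} = \left(\left(17 - 80\right) - \frac{14}{48 + \sqrt{505}}\right)^{2} = \left(-63 - \frac{14}{48 + \sqrt{505}}\right)^{2}$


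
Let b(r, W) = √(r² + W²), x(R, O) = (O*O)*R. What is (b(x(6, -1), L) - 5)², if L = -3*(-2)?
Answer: 97 - 60*√2 ≈ 12.147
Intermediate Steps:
L = 6
x(R, O) = R*O² (x(R, O) = O²*R = R*O²)
b(r, W) = √(W² + r²)
(b(x(6, -1), L) - 5)² = (√(6² + (6*(-1)²)²) - 5)² = (√(36 + (6*1)²) - 5)² = (√(36 + 6²) - 5)² = (√(36 + 36) - 5)² = (√72 - 5)² = (6*√2 - 5)² = (-5 + 6*√2)²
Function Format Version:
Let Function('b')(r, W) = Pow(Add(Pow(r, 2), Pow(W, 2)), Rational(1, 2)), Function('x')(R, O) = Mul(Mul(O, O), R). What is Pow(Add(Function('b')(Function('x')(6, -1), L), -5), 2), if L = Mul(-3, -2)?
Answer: Add(97, Mul(-60, Pow(2, Rational(1, 2)))) ≈ 12.147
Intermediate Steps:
L = 6
Function('x')(R, O) = Mul(R, Pow(O, 2)) (Function('x')(R, O) = Mul(Pow(O, 2), R) = Mul(R, Pow(O, 2)))
Function('b')(r, W) = Pow(Add(Pow(W, 2), Pow(r, 2)), Rational(1, 2))
Pow(Add(Function('b')(Function('x')(6, -1), L), -5), 2) = Pow(Add(Pow(Add(Pow(6, 2), Pow(Mul(6, Pow(-1, 2)), 2)), Rational(1, 2)), -5), 2) = Pow(Add(Pow(Add(36, Pow(Mul(6, 1), 2)), Rational(1, 2)), -5), 2) = Pow(Add(Pow(Add(36, Pow(6, 2)), Rational(1, 2)), -5), 2) = Pow(Add(Pow(Add(36, 36), Rational(1, 2)), -5), 2) = Pow(Add(Pow(72, Rational(1, 2)), -5), 2) = Pow(Add(Mul(6, Pow(2, Rational(1, 2))), -5), 2) = Pow(Add(-5, Mul(6, Pow(2, Rational(1, 2)))), 2)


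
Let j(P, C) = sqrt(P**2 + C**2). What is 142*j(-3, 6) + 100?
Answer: 100 + 426*sqrt(5) ≈ 1052.6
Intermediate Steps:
j(P, C) = sqrt(C**2 + P**2)
142*j(-3, 6) + 100 = 142*sqrt(6**2 + (-3)**2) + 100 = 142*sqrt(36 + 9) + 100 = 142*sqrt(45) + 100 = 142*(3*sqrt(5)) + 100 = 426*sqrt(5) + 100 = 100 + 426*sqrt(5)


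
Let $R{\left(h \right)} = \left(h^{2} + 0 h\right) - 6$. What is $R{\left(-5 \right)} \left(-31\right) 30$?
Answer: $-17670$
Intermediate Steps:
$R{\left(h \right)} = -6 + h^{2}$ ($R{\left(h \right)} = \left(h^{2} + 0\right) - 6 = h^{2} - 6 = -6 + h^{2}$)
$R{\left(-5 \right)} \left(-31\right) 30 = \left(-6 + \left(-5\right)^{2}\right) \left(-31\right) 30 = \left(-6 + 25\right) \left(-31\right) 30 = 19 \left(-31\right) 30 = \left(-589\right) 30 = -17670$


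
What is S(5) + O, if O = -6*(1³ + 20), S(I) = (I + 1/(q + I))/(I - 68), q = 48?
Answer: -60140/477 ≈ -126.08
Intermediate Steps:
S(I) = (I + 1/(48 + I))/(-68 + I) (S(I) = (I + 1/(48 + I))/(I - 68) = (I + 1/(48 + I))/(-68 + I))
O = -126 (O = -6*(1 + 20) = -6*21 = -126)
S(5) + O = (1 + 5² + 48*5)/(-3264 + 5² - 20*5) - 126 = (1 + 25 + 240)/(-3264 + 25 - 100) - 126 = 266/(-3339) - 126 = -1/3339*266 - 126 = -38/477 - 126 = -60140/477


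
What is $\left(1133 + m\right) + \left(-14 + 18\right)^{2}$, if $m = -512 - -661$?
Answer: $1298$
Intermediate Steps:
$m = 149$ ($m = -512 + 661 = 149$)
$\left(1133 + m\right) + \left(-14 + 18\right)^{2} = \left(1133 + 149\right) + \left(-14 + 18\right)^{2} = 1282 + 4^{2} = 1282 + 16 = 1298$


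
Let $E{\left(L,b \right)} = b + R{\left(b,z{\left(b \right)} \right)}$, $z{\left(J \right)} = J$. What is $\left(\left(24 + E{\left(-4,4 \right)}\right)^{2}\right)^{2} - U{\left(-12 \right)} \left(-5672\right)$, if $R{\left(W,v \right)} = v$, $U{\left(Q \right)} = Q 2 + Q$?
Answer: $844384$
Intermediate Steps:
$U{\left(Q \right)} = 3 Q$ ($U{\left(Q \right)} = 2 Q + Q = 3 Q$)
$E{\left(L,b \right)} = 2 b$ ($E{\left(L,b \right)} = b + b = 2 b$)
$\left(\left(24 + E{\left(-4,4 \right)}\right)^{2}\right)^{2} - U{\left(-12 \right)} \left(-5672\right) = \left(\left(24 + 2 \cdot 4\right)^{2}\right)^{2} - 3 \left(-12\right) \left(-5672\right) = \left(\left(24 + 8\right)^{2}\right)^{2} - \left(-36\right) \left(-5672\right) = \left(32^{2}\right)^{2} - 204192 = 1024^{2} - 204192 = 1048576 - 204192 = 844384$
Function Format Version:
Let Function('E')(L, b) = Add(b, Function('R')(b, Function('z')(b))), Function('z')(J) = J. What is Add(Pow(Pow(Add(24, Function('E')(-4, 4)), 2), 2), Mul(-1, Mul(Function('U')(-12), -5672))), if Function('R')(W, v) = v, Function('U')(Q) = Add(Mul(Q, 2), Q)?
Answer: 844384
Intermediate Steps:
Function('U')(Q) = Mul(3, Q) (Function('U')(Q) = Add(Mul(2, Q), Q) = Mul(3, Q))
Function('E')(L, b) = Mul(2, b) (Function('E')(L, b) = Add(b, b) = Mul(2, b))
Add(Pow(Pow(Add(24, Function('E')(-4, 4)), 2), 2), Mul(-1, Mul(Function('U')(-12), -5672))) = Add(Pow(Pow(Add(24, Mul(2, 4)), 2), 2), Mul(-1, Mul(Mul(3, -12), -5672))) = Add(Pow(Pow(Add(24, 8), 2), 2), Mul(-1, Mul(-36, -5672))) = Add(Pow(Pow(32, 2), 2), Mul(-1, 204192)) = Add(Pow(1024, 2), -204192) = Add(1048576, -204192) = 844384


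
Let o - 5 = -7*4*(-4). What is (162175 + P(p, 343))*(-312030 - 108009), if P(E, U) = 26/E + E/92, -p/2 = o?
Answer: -3133460650521/46 ≈ -6.8119e+10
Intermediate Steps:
o = 117 (o = 5 - 7*4*(-4) = 5 - 28*(-4) = 5 + 112 = 117)
p = -234 (p = -2*117 = -234)
P(E, U) = 26/E + E/92 (P(E, U) = 26/E + E*(1/92) = 26/E + E/92)
(162175 + P(p, 343))*(-312030 - 108009) = (162175 + (26/(-234) + (1/92)*(-234)))*(-312030 - 108009) = (162175 + (26*(-1/234) - 117/46))*(-420039) = (162175 + (-⅑ - 117/46))*(-420039) = (162175 - 1099/414)*(-420039) = (67139351/414)*(-420039) = -3133460650521/46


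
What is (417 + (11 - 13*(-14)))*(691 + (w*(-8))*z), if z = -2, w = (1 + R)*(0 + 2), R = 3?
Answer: 499590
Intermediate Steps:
w = 8 (w = (1 + 3)*(0 + 2) = 4*2 = 8)
(417 + (11 - 13*(-14)))*(691 + (w*(-8))*z) = (417 + (11 - 13*(-14)))*(691 + (8*(-8))*(-2)) = (417 + (11 + 182))*(691 - 64*(-2)) = (417 + 193)*(691 + 128) = 610*819 = 499590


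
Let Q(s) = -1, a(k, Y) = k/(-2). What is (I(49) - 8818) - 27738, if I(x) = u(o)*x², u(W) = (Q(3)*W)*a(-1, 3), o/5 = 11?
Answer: -205167/2 ≈ -1.0258e+5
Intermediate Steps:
a(k, Y) = -k/2 (a(k, Y) = k*(-½) = -k/2)
o = 55 (o = 5*11 = 55)
u(W) = -W/2 (u(W) = (-W)*(-½*(-1)) = -W*(½) = -W/2)
I(x) = -55*x²/2 (I(x) = (-½*55)*x² = -55*x²/2)
(I(49) - 8818) - 27738 = (-55/2*49² - 8818) - 27738 = (-55/2*2401 - 8818) - 27738 = (-132055/2 - 8818) - 27738 = -149691/2 - 27738 = -205167/2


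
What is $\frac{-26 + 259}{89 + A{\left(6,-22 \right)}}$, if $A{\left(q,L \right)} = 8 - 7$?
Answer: $\frac{233}{90} \approx 2.5889$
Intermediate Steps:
$A{\left(q,L \right)} = 1$ ($A{\left(q,L \right)} = 8 - 7 = 1$)
$\frac{-26 + 259}{89 + A{\left(6,-22 \right)}} = \frac{-26 + 259}{89 + 1} = \frac{233}{90}$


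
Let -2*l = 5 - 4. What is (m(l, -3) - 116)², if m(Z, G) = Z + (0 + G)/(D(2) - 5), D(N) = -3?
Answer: 863041/64 ≈ 13485.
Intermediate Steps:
l = -½ (l = -(5 - 4)/2 = -½*1 = -½ ≈ -0.50000)
m(Z, G) = Z - G/8 (m(Z, G) = Z + (0 + G)/(-3 - 5) = Z + G/(-8) = Z + G*(-⅛) = Z - G/8)
(m(l, -3) - 116)² = ((-½ - ⅛*(-3)) - 116)² = ((-½ + 3/8) - 116)² = (-⅛ - 116)² = (-929/8)² = 863041/64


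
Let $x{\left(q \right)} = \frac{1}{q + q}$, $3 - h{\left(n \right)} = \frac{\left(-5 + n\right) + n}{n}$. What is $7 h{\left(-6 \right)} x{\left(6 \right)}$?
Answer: $\frac{7}{72} \approx 0.097222$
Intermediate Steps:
$h{\left(n \right)} = 3 - \frac{-5 + 2 n}{n}$ ($h{\left(n \right)} = 3 - \frac{\left(-5 + n\right) + n}{n} = 3 - \frac{-5 + 2 n}{n}$)
$x{\left(q \right)} = \frac{1}{2 q}$
$7 h{\left(-6 \right)} x{\left(6 \right)} = 7 \frac{5 - 6}{-6} \frac{1}{2 \cdot 6} = 7 \left(\left(- \frac{1}{6}\right) \left(-1\right)\right) \frac{1}{2} \cdot \frac{1}{6} = 7 \cdot \frac{1}{6} \cdot \frac{1}{12} = \frac{7}{6} \cdot \frac{1}{12} = \frac{7}{72}$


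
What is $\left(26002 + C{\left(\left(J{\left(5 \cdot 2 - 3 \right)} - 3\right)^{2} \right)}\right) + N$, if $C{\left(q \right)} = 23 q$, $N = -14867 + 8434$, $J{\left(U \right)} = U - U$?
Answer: $19776$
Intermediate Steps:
$J{\left(U \right)} = 0$
$N = -6433$
$\left(26002 + C{\left(\left(J{\left(5 \cdot 2 - 3 \right)} - 3\right)^{2} \right)}\right) + N = \left(26002 + 23 \left(0 - 3\right)^{2}\right) - 6433 = \left(26002 + 23 \left(-3\right)^{2}\right) - 6433 = \left(26002 + 23 \cdot 9\right) - 6433 = \left(26002 + 207\right) - 6433 = 26209 - 6433 = 19776$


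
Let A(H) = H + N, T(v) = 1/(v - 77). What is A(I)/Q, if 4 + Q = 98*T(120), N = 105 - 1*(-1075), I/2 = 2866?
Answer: -148608/37 ≈ -4016.4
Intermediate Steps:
I = 5732 (I = 2*2866 = 5732)
T(v) = 1/(-77 + v)
N = 1180 (N = 105 + 1075 = 1180)
Q = -74/43 (Q = -4 + 98/(-77 + 120) = -4 + 98/43 = -74/43 ≈ -1.7209)
A(H) = 1180 + H (A(H) = H + 1180 = 1180 + H)
A(I)/Q = (1180 + 5732)/(-74/43) = 6912*(-43/74) = -148608/37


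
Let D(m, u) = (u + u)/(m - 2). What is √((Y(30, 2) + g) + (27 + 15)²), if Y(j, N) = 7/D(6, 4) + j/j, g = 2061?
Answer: 3*√1702/2 ≈ 61.883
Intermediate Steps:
D(m, u) = 2*u/(-2 + m) (D(m, u) = (2*u)/(-2 + m) = 2*u/(-2 + m))
Y(j, N) = 9/2 (Y(j, N) = 7/((2*4/(-2 + 6))) + j/j = 7/((2*4/4)) + 1 = 7/((2*4*(¼))) + 1 = 7/2 + 1 = 9/2)
√((Y(30, 2) + g) + (27 + 15)²) = √((9/2 + 2061) + (27 + 15)²) = √(4131/2 + 42²) = √(4131/2 + 1764) = √(7659/2) = 3*√1702/2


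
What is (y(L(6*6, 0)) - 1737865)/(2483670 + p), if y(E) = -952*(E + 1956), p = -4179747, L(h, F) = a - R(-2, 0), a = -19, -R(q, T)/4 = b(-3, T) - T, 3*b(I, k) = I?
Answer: 3578081/1696077 ≈ 2.1096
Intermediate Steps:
b(I, k) = I/3
R(q, T) = 4 + 4*T (R(q, T) = -4*((⅓)*(-3) - T) = -4*(-1 - T) = 4 + 4*T)
L(h, F) = -23 (L(h, F) = -19 - (4 + 4*0) = -19 - (4 + 0) = -19 - 1*4 = -19 - 4 = -23)
y(E) = -1862112 - 952*E (y(E) = -952*(1956 + E) = -1862112 - 952*E)
(y(L(6*6, 0)) - 1737865)/(2483670 + p) = ((-1862112 - 952*(-23)) - 1737865)/(2483670 - 4179747) = ((-1862112 + 21896) - 1737865)/(-1696077) = (-1840216 - 1737865)*(-1/1696077) = -3578081*(-1/1696077) = 3578081/1696077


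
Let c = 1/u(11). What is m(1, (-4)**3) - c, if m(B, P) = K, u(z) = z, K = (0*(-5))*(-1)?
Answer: -1/11 ≈ -0.090909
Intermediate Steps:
K = 0 (K = 0*(-1) = 0)
m(B, P) = 0
c = 1/11 ≈ 0.090909
m(1, (-4)**3) - c = 0 - 1*1/11 = 0 - 1/11 = -1/11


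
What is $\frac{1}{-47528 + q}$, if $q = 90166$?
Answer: $\frac{1}{42638} \approx 2.3453 \cdot 10^{-5}$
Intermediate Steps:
$\frac{1}{-47528 + q} = \frac{1}{-47528 + 90166} = \frac{1}{42638}$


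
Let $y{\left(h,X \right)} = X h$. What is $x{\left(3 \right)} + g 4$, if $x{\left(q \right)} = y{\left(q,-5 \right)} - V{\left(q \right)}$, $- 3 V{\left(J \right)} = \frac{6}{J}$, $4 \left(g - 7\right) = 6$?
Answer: $\frac{59}{3} \approx 19.667$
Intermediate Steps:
$g = \frac{17}{2}$ ($g = 7 + \frac{1}{4} \cdot 6 = 7 + \frac{3}{2} = \frac{17}{2} \approx 8.5$)
$V{\left(J \right)} = - \frac{2}{J}$ ($V{\left(J \right)} = - \frac{6 \frac{1}{J}}{3} = - \frac{2}{J}$)
$x{\left(q \right)} = - 5 q + \frac{2}{q}$ ($x{\left(q \right)} = - 5 q - - \frac{2}{q} = - 5 q + \frac{2}{q}$)
$x{\left(3 \right)} + g 4 = \left(\left(-5\right) 3 + \frac{2}{3}\right) + \frac{17}{2} \cdot 4 = \left(-15 + 2 \cdot \frac{1}{3}\right) + 34 = \left(-15 + \frac{2}{3}\right) + 34 = - \frac{43}{3} + 34 = \frac{59}{3}$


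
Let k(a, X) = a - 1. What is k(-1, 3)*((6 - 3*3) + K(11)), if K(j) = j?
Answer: -16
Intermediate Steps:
k(a, X) = -1 + a
k(-1, 3)*((6 - 3*3) + K(11)) = (-1 - 1)*((6 - 3*3) + 11) = -2*((6 - 9) + 11) = -2*(-3 + 11) = -2*8 = -16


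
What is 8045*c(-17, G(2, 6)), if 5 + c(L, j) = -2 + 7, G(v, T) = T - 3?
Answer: 0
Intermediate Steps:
G(v, T) = -3 + T
c(L, j) = 0 (c(L, j) = -5 + (-2 + 7) = -5 + 5 = 0)
8045*c(-17, G(2, 6)) = 8045*0 = 0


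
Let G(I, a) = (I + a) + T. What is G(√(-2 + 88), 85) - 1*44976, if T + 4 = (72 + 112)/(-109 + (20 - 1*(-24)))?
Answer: -2918359/65 + √86 ≈ -44889.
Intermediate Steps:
T = -444/65 (T = -4 + (72 + 112)/(-109 + (20 - 1*(-24))) = -4 + 184/(-109 + (20 + 24)) = -4 + 184/(-109 + 44) = -4 + 184/(-65) = -4 + 184*(-1/65) = -4 - 184/65 = -444/65 ≈ -6.8308)
G(I, a) = -444/65 + I + a (G(I, a) = (I + a) - 444/65 = -444/65 + I + a)
G(√(-2 + 88), 85) - 1*44976 = (-444/65 + √(-2 + 88) + 85) - 1*44976 = (-444/65 + √86 + 85) - 44976 = (5081/65 + √86) - 44976 = -2918359/65 + √86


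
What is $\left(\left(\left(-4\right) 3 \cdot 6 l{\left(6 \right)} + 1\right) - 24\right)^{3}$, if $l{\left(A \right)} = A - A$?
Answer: $-12167$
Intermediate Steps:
$l{\left(A \right)} = 0$
$\left(\left(\left(-4\right) 3 \cdot 6 l{\left(6 \right)} + 1\right) - 24\right)^{3} = \left(\left(\left(-4\right) 3 \cdot 6 \cdot 0 + 1\right) - 24\right)^{3} = \left(\left(\left(-12\right) 6 \cdot 0 + 1\right) - 24\right)^{3} = \left(\left(\left(-72\right) 0 + 1\right) - 24\right)^{3} = \left(\left(0 + 1\right) - 24\right)^{3} = \left(1 - 24\right)^{3} = \left(-23\right)^{3} = -12167$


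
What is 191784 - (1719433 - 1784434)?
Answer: 256785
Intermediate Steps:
191784 - (1719433 - 1784434) = 191784 - 1*(-65001) = 191784 + 65001 = 256785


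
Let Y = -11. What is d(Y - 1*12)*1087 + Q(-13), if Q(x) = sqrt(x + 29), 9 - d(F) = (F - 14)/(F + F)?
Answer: 409983/46 ≈ 8912.7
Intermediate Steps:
d(F) = 9 - (-14 + F)/(2*F) (d(F) = 9 - (F - 14)/(F + F) = 9 - (-14 + F)/(2*F))
Q(x) = sqrt(29 + x)
d(Y - 1*12)*1087 + Q(-13) = (17/2 + 7/(-11 - 1*12))*1087 + sqrt(29 - 13) = (17/2 + 7/(-11 - 12))*1087 + sqrt(16) = (17/2 + 7/(-23))*1087 + 4 = (17/2 + 7*(-1/23))*1087 + 4 = (17/2 - 7/23)*1087 + 4 = (377/46)*1087 + 4 = 409799/46 + 4 = 409983/46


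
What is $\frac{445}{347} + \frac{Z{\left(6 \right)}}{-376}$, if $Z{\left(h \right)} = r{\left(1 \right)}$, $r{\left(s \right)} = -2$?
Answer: $\frac{84007}{65236} \approx 1.2877$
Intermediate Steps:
$Z{\left(h \right)} = -2$
$\frac{445}{347} + \frac{Z{\left(6 \right)}}{-376} = \frac{445}{347} - \frac{2}{-376} = 445 \cdot \frac{1}{347} - - \frac{1}{188} = \frac{445}{347} + \frac{1}{188} = \frac{84007}{65236}$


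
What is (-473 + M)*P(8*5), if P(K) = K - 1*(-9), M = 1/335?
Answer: -7764246/335 ≈ -23177.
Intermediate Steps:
M = 1/335 ≈ 0.0029851
P(K) = 9 + K (P(K) = K + 9 = 9 + K)
(-473 + M)*P(8*5) = (-473 + 1/335)*(9 + 8*5) = -158454*(9 + 40)/335 = -158454/335*49 = -7764246/335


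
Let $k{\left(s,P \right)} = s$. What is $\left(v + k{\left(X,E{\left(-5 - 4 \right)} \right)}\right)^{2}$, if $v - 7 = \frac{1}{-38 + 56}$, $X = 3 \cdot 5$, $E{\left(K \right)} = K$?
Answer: $\frac{157609}{324} \approx 486.45$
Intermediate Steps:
$X = 15$
$v = \frac{127}{18}$ ($v = 7 + \frac{1}{-38 + 56} = 7 + \frac{1}{18} = \frac{127}{18} \approx 7.0556$)
$\left(v + k{\left(X,E{\left(-5 - 4 \right)} \right)}\right)^{2} = \left(\frac{127}{18} + 15\right)^{2} = \left(\frac{397}{18}\right)^{2} = \frac{157609}{324}$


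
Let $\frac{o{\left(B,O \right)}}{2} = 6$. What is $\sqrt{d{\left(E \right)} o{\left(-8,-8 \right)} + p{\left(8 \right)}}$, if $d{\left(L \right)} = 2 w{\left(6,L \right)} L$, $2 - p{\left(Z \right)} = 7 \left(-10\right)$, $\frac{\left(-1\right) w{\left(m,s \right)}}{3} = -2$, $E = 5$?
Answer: $6 \sqrt{22} \approx 28.142$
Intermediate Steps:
$w{\left(m,s \right)} = 6$ ($w{\left(m,s \right)} = \left(-3\right) \left(-2\right) = 6$)
$p{\left(Z \right)} = 72$ ($p{\left(Z \right)} = 2 - 7 \left(-10\right) = 2 - -70 = 2 + 70 = 72$)
$o{\left(B,O \right)} = 12$ ($o{\left(B,O \right)} = 2 \cdot 6 = 12$)
$d{\left(L \right)} = 12 L$ ($d{\left(L \right)} = 2 \cdot 6 L = 12 L$)
$\sqrt{d{\left(E \right)} o{\left(-8,-8 \right)} + p{\left(8 \right)}} = \sqrt{12 \cdot 5 \cdot 12 + 72} = \sqrt{60 \cdot 12 + 72} = \sqrt{720 + 72} = \sqrt{792} = 6 \sqrt{22}$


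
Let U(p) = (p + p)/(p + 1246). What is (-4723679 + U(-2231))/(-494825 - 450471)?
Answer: 4652819353/931116560 ≈ 4.9970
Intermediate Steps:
U(p) = 2*p/(1246 + p) (U(p) = (2*p)/(1246 + p) = 2*p/(1246 + p))
(-4723679 + U(-2231))/(-494825 - 450471) = (-4723679 + 2*(-2231)/(1246 - 2231))/(-494825 - 450471) = (-4723679 + 2*(-2231)/(-985))/(-945296) = (-4723679 + 2*(-2231)*(-1/985))*(-1/945296) = (-4723679 + 4462/985)*(-1/945296) = -4652819353/985*(-1/945296) = 4652819353/931116560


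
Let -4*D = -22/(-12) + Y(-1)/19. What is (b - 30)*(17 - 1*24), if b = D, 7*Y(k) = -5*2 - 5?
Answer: 97133/456 ≈ 213.01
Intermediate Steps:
Y(k) = -15/7 (Y(k) = (-5*2 - 5)/7 = (-10 - 5)/7 = (⅐)*(-15) = -15/7)
D = -1373/3192 (D = -(-22/(-12) - 15/7/19)/4 = -(-22*(-1/12) - 15/7*1/19)/4 = -(11/6 - 15/133)/4 = -¼*1373/798 = -1373/3192 ≈ -0.43014)
b = -1373/3192 ≈ -0.43014
(b - 30)*(17 - 1*24) = (-1373/3192 - 30)*(17 - 1*24) = -97133*(17 - 24)/3192 = -97133/3192*(-7) = 97133/456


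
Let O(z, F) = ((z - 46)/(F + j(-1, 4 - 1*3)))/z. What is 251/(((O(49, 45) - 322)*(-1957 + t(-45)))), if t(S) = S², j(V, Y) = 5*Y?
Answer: -307475/26822498 ≈ -0.011463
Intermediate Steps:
O(z, F) = (-46 + z)/(z*(5 + F)) (O(z, F) = ((z - 46)/(F + 5*(4 - 1*3)))/z = ((-46 + z)/(F + 5*(4 - 3)))/z = ((-46 + z)/(F + 5*1))/z = ((-46 + z)/(F + 5))/z = ((-46 + z)/(5 + F))/z = (-46 + z)/(z*(5 + F)))
251/(((O(49, 45) - 322)*(-1957 + t(-45)))) = 251/((((-46 + 49)/(49*(5 + 45)) - 322)*(-1957 + (-45)²))) = 251/((((1/49)*3/50 - 322)*(-1957 + 2025))) = 251/((((1/49)*(1/50)*3 - 322)*68)) = 251/(((3/2450 - 322)*68)) = 251/((-788897/2450*68)) = 251/(-26822498/1225) = 251*(-1225/26822498) = -307475/26822498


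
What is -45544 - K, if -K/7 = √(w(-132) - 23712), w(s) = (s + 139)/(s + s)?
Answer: -45544 + 35*I*√16526334/132 ≈ -45544.0 + 1077.9*I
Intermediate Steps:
w(s) = (139 + s)/(2*s) (w(s) = (139 + s)/((2*s)) = (139 + s)*(1/(2*s)) = (139 + s)/(2*s))
K = -35*I*√16526334/132 (K = -7*√((½)*(139 - 132)/(-132) - 23712) = -7*√((½)*(-1/132)*7 - 23712) = -7*√(-7/264 - 23712) = -35*I*√16526334/132 ≈ -1077.9*I)
-45544 - K = -45544 - (-35)*I*√16526334/132 = -45544 + 35*I*√16526334/132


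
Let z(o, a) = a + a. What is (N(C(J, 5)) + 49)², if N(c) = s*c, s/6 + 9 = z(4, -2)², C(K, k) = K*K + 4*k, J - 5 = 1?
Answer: 5764801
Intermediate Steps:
J = 6 (J = 5 + 1 = 6)
z(o, a) = 2*a
C(K, k) = K² + 4*k
s = 42 (s = -54 + 6*(2*(-2))² = -54 + 6*(-4)² = -54 + 6*16 = -54 + 96 = 42)
N(c) = 42*c
(N(C(J, 5)) + 49)² = (42*(6² + 4*5) + 49)² = (42*(36 + 20) + 49)² = (42*56 + 49)² = (2352 + 49)² = 2401² = 5764801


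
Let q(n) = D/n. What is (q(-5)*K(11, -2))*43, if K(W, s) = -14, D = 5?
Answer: 602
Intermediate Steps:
q(n) = 5/n
(q(-5)*K(11, -2))*43 = ((5/(-5))*(-14))*43 = ((5*(-⅕))*(-14))*43 = -1*(-14)*43 = 14*43 = 602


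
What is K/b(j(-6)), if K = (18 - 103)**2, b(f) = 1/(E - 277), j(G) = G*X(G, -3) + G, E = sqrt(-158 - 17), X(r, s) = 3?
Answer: -2001325 + 36125*I*sqrt(7) ≈ -2.0013e+6 + 95578.0*I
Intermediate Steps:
E = 5*I*sqrt(7) (E = sqrt(-175) = 5*I*sqrt(7) ≈ 13.229*I)
j(G) = 4*G (j(G) = G*3 + G = 3*G + G = 4*G)
b(f) = 1/(-277 + 5*I*sqrt(7)) (b(f) = 1/(5*I*sqrt(7) - 277) = 1/(-277 + 5*I*sqrt(7)))
K = 7225 (K = (-85)**2 = 7225)
K/b(j(-6)) = 7225/(-277/76904 - 5*I*sqrt(7)/76904)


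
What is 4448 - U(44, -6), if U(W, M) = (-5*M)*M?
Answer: 4628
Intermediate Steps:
U(W, M) = -5*M**2
4448 - U(44, -6) = 4448 - (-5)*(-6)**2 = 4448 - (-5)*36 = 4448 - 1*(-180) = 4448 + 180 = 4628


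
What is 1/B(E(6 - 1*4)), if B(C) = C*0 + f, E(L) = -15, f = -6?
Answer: -1/6 ≈ -0.16667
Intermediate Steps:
B(C) = -6 (B(C) = C*0 - 6 = 0 - 6 = -6)
1/B(E(6 - 1*4)) = 1/(-6) = -1/6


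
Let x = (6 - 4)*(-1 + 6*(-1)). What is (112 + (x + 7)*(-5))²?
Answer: 21609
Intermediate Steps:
x = -14 (x = 2*(-1 - 6) = 2*(-7) = -14)
(112 + (x + 7)*(-5))² = (112 + (-14 + 7)*(-5))² = (112 - 7*(-5))² = (112 + 35)² = 147² = 21609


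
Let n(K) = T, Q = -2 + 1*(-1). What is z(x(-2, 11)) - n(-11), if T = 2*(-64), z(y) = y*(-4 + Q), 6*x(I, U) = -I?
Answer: 377/3 ≈ 125.67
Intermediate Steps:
Q = -3 (Q = -2 - 1 = -3)
x(I, U) = -I/6 (x(I, U) = (-I)/6 = -I/6)
z(y) = -7*y (z(y) = y*(-4 - 3) = y*(-7) = -7*y)
T = -128
n(K) = -128
z(x(-2, 11)) - n(-11) = -(-7)*(-2)/6 - 1*(-128) = -7*⅓ + 128 = -7/3 + 128 = 377/3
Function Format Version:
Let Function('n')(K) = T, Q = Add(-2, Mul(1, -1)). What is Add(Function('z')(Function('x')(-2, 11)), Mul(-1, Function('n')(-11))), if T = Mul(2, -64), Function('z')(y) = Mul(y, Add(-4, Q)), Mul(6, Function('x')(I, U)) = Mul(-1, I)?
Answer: Rational(377, 3) ≈ 125.67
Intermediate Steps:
Q = -3 (Q = Add(-2, -1) = -3)
Function('x')(I, U) = Mul(Rational(-1, 6), I) (Function('x')(I, U) = Mul(Rational(1, 6), Mul(-1, I)) = Mul(Rational(-1, 6), I))
Function('z')(y) = Mul(-7, y) (Function('z')(y) = Mul(y, Add(-4, -3)) = Mul(y, -7) = Mul(-7, y))
T = -128
Function('n')(K) = -128
Add(Function('z')(Function('x')(-2, 11)), Mul(-1, Function('n')(-11))) = Add(Mul(-7, Mul(Rational(-1, 6), -2)), Mul(-1, -128)) = Add(Mul(-7, Rational(1, 3)), 128) = Add(Rational(-7, 3), 128) = Rational(377, 3)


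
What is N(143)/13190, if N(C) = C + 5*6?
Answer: 173/13190 ≈ 0.013116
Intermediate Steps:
N(C) = 30 + C (N(C) = C + 30 = 30 + C)
N(143)/13190 = (30 + 143)/13190 = 173*(1/13190) = 173/13190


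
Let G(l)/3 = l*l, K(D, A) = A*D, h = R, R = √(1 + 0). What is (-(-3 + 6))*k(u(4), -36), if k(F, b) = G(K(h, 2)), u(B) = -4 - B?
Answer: -36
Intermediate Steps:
R = 1 (R = √1 = 1)
h = 1
G(l) = 3*l² (G(l) = 3*(l*l) = 3*l²)
k(F, b) = 12 (k(F, b) = 3*(2*1)² = 3*2² = 3*4 = 12)
(-(-3 + 6))*k(u(4), -36) = -(-3 + 6)*12 = -1*3*12 = -3*12 = -36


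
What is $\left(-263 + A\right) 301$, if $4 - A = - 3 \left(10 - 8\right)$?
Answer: $-76153$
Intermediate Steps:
$A = 10$ ($A = 4 - - 3 \left(10 - 8\right) = 4 - \left(-3\right) 2 = 4 - -6 = 4 + 6 = 10$)
$\left(-263 + A\right) 301 = \left(-263 + 10\right) 301 = \left(-253\right) 301 = -76153$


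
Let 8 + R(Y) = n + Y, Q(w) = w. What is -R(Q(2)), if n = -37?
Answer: 43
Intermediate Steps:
R(Y) = -45 + Y (R(Y) = -8 + (-37 + Y) = -45 + Y)
-R(Q(2)) = -(-45 + 2) = -1*(-43) = 43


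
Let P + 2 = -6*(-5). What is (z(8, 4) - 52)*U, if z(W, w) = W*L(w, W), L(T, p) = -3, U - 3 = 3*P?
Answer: -6612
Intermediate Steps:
P = 28 (P = -2 - 6*(-5) = -2 - 1*(-30) = -2 + 30 = 28)
U = 87 (U = 3 + 3*28 = 3 + 84 = 87)
z(W, w) = -3*W (z(W, w) = W*(-3) = -3*W)
(z(8, 4) - 52)*U = (-3*8 - 52)*87 = (-24 - 52)*87 = -76*87 = -6612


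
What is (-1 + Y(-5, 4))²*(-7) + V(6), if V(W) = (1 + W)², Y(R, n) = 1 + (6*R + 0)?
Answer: -6251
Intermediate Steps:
Y(R, n) = 1 + 6*R
(-1 + Y(-5, 4))²*(-7) + V(6) = (-1 + (1 + 6*(-5)))²*(-7) + (1 + 6)² = (-1 + (1 - 30))²*(-7) + 7² = (-1 - 29)²*(-7) + 49 = (-30)²*(-7) + 49 = 900*(-7) + 49 = -6300 + 49 = -6251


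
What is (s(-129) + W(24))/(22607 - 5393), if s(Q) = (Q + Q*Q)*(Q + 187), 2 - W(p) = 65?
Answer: 319211/5738 ≈ 55.631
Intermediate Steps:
W(p) = -63 (W(p) = 2 - 1*65 = 2 - 65 = -63)
s(Q) = (187 + Q)*(Q + Q²) (s(Q) = (Q + Q²)*(187 + Q) = (187 + Q)*(Q + Q²))
(s(-129) + W(24))/(22607 - 5393) = (-129*(187 + (-129)² + 188*(-129)) - 63)/(22607 - 5393) = (-129*(187 + 16641 - 24252) - 63)/17214 = (-129*(-7424) - 63)*(1/17214) = (957696 - 63)*(1/17214) = 957633*(1/17214) = 319211/5738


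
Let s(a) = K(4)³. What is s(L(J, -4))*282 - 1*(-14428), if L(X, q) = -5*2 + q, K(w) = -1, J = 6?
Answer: 14146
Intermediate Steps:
L(X, q) = -10 + q
s(a) = -1 (s(a) = (-1)³ = -1)
s(L(J, -4))*282 - 1*(-14428) = -1*282 - 1*(-14428) = -282 + 14428 = 14146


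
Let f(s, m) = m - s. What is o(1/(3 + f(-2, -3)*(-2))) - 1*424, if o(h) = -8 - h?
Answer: -2161/5 ≈ -432.20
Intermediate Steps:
o(1/(3 + f(-2, -3)*(-2))) - 1*424 = (-8 - 1/(3 + (-3 - 1*(-2))*(-2))) - 1*424 = (-8 - 1/(3 + (-3 + 2)*(-2))) - 424 = (-8 - 1/(3 - 1*(-2))) - 424 = (-8 - 1/(3 + 2)) - 424 = (-8 - 1/5) - 424 = (-8 - 1*⅕) - 424 = (-8 - ⅕) - 424 = -41/5 - 424 = -2161/5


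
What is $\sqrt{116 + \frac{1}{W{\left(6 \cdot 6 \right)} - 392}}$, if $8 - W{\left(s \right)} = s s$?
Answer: $\frac{\sqrt{20462295}}{420} \approx 10.77$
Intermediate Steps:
$W{\left(s \right)} = 8 - s^{2}$ ($W{\left(s \right)} = 8 - s s = 8 - s^{2}$)
$\sqrt{116 + \frac{1}{W{\left(6 \cdot 6 \right)} - 392}} = \sqrt{116 + \frac{1}{\left(8 - \left(6 \cdot 6\right)^{2}\right) - 392}} = \sqrt{116 + \frac{1}{\left(8 - 36^{2}\right) - 392}} = \sqrt{116 + \frac{1}{\left(8 - 1296\right) - 392}} = \sqrt{116 + \frac{1}{-1288 - 392}} = \sqrt{116 + \frac{1}{-1680}} = \sqrt{116 - \frac{1}{1680}} = \sqrt{\frac{194879}{1680}} = \frac{\sqrt{20462295}}{420}$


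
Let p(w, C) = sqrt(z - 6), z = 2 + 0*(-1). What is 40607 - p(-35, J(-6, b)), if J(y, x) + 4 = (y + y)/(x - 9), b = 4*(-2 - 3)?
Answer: 40607 - 2*I ≈ 40607.0 - 2.0*I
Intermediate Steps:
b = -20 (b = 4*(-5) = -20)
z = 2 (z = 2 + 0 = 2)
J(y, x) = -4 + 2*y/(-9 + x) (J(y, x) = -4 + (y + y)/(x - 9) = -4 + (2*y)/(-9 + x) = -4 + 2*y/(-9 + x))
p(w, C) = 2*I (p(w, C) = sqrt(2 - 6) = sqrt(-4) = 2*I)
40607 - p(-35, J(-6, b)) = 40607 - 2*I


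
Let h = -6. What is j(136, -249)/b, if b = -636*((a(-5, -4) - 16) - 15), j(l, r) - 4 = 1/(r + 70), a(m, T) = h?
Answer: 715/4212228 ≈ 0.00016974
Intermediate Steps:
a(m, T) = -6
j(l, r) = 4 + 1/(70 + r) (j(l, r) = 4 + 1/(r + 70) = 4 + 1/(70 + r))
b = 23532 (b = -636*((-6 - 16) - 15) = -636*(-22 - 15) = -636*(-37) = 23532)
j(136, -249)/b = ((281 + 4*(-249))/(70 - 249))/23532 = ((281 - 996)/(-179))*(1/23532) = -1/179*(-715)*(1/23532) = (715/179)*(1/23532) = 715/4212228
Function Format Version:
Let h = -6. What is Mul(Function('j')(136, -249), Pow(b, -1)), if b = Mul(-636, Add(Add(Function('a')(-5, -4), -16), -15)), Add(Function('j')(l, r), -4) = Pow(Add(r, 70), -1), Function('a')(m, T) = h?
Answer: Rational(715, 4212228) ≈ 0.00016974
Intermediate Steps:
Function('a')(m, T) = -6
Function('j')(l, r) = Add(4, Pow(Add(70, r), -1)) (Function('j')(l, r) = Add(4, Pow(Add(r, 70), -1)) = Add(4, Pow(Add(70, r), -1)))
b = 23532 (b = Mul(-636, Add(Add(-6, -16), -15)) = Mul(-636, Add(-22, -15)) = Mul(-636, -37) = 23532)
Mul(Function('j')(136, -249), Pow(b, -1)) = Mul(Mul(Pow(Add(70, -249), -1), Add(281, Mul(4, -249))), Pow(23532, -1)) = Mul(Mul(Pow(-179, -1), Add(281, -996)), Rational(1, 23532)) = Mul(Mul(Rational(-1, 179), -715), Rational(1, 23532)) = Mul(Rational(715, 179), Rational(1, 23532)) = Rational(715, 4212228)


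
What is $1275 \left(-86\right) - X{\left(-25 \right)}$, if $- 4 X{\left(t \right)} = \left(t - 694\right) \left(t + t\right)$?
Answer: $- \frac{201325}{2} \approx -1.0066 \cdot 10^{5}$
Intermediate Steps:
$X{\left(t \right)} = - \frac{t \left(-694 + t\right)}{2}$ ($X{\left(t \right)} = - \frac{\left(t - 694\right) \left(t + t\right)}{4} = - \frac{\left(-694 + t\right) 2 t}{4} = - \frac{2 t \left(-694 + t\right)}{4} = - \frac{t \left(-694 + t\right)}{2}$)
$1275 \left(-86\right) - X{\left(-25 \right)} = 1275 \left(-86\right) - \frac{1}{2} \left(-25\right) \left(694 - -25\right) = -109650 - \frac{1}{2} \left(-25\right) \left(694 + 25\right) = -109650 - \frac{1}{2} \left(-25\right) 719 = -109650 - - \frac{17975}{2} = -109650 + \frac{17975}{2} = - \frac{201325}{2}$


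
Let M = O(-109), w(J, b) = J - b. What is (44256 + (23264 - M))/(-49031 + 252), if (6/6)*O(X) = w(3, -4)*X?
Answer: -68283/48779 ≈ -1.3998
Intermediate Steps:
O(X) = 7*X (O(X) = (3 - 1*(-4))*X = (3 + 4)*X = 7*X)
M = -763 (M = 7*(-109) = -763)
(44256 + (23264 - M))/(-49031 + 252) = (44256 + (23264 - 1*(-763)))/(-49031 + 252) = (44256 + (23264 + 763))/(-48779) = (44256 + 24027)*(-1/48779) = 68283*(-1/48779) = -68283/48779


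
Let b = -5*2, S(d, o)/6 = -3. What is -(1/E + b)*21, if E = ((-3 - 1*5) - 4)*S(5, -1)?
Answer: 15113/72 ≈ 209.90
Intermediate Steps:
S(d, o) = -18 (S(d, o) = 6*(-3) = -18)
b = -10
E = 216 (E = ((-3 - 1*5) - 4)*(-18) = ((-3 - 5) - 4)*(-18) = (-8 - 4)*(-18) = -12*(-18) = 216)
-(1/E + b)*21 = -(1/216 - 10)*21 = -(-2159)*21/216 = -1*(-15113/72) = 15113/72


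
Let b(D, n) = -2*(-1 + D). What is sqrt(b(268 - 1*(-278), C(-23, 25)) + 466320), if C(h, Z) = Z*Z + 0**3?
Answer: sqrt(465230) ≈ 682.08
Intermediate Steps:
C(h, Z) = Z**2 (C(h, Z) = Z**2 + 0 = Z**2)
b(D, n) = 2 - 2*D
sqrt(b(268 - 1*(-278), C(-23, 25)) + 466320) = sqrt((2 - 2*(268 - 1*(-278))) + 466320) = sqrt((2 - 2*(268 + 278)) + 466320) = sqrt((2 - 2*546) + 466320) = sqrt((2 - 1092) + 466320) = sqrt(-1090 + 466320) = sqrt(465230)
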